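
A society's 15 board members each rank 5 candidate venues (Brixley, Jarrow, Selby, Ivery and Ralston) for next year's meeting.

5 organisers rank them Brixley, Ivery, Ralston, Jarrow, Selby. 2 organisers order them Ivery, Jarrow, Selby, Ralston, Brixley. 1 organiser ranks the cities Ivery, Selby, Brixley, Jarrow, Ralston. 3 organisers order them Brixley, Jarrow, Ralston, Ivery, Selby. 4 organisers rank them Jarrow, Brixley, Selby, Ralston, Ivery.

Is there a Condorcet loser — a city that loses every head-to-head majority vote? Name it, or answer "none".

Selby

Head-to-head results (15 organisers):
Brixley vs Jarrow: Brixley, 9–6.
Brixley vs Selby: 12 to 3, Brixley.
Brixley vs Ivery: 5+3+4 = 12 for Brixley, 3 for Ivery — Brixley by 12–3.
Brixley vs Ralston: Brixley, 13–2.
Jarrow vs Selby: Jarrow wins 14–1.
Jarrow–Ivery: Ivery 8–7.
Jarrow vs Ralston: Jarrow wins 10–5.
Selby vs Ivery: 4 for Selby, 11 for Ivery — Ivery by 11–4.
Selby vs Ralston: 2+1+4 = 7 for Selby, 8 for Ralston — Ralston by 8–7.
Ivery–Ralston: Ivery 8–7.
Selby loses to every other city — it is the Condorcet loser.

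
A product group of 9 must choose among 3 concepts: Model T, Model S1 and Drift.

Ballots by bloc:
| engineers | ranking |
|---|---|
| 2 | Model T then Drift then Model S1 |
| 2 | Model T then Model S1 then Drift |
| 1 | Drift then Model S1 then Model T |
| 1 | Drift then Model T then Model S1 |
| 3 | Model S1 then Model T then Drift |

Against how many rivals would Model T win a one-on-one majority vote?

Model T against each rival (9 engineers):
Model T vs Model S1: Model T wins 5–4.
Model T vs Drift: Model T, 7–2.
Model T beats Model S1, Drift — 2 pairwise wins.

2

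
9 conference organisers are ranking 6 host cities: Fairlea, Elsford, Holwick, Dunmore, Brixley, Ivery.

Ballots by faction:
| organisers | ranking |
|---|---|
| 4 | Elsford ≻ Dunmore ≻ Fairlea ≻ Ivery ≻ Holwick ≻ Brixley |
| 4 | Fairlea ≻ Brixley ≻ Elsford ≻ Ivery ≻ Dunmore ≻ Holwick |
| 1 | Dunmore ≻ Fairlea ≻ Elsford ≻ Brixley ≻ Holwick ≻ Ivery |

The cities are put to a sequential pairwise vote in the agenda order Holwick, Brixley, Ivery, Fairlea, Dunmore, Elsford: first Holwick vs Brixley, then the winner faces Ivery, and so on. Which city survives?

Round 1: Holwick vs Brixley — 4–5, Brixley advances.
Round 2: Brixley vs Ivery — 5–4, Brixley advances.
Round 3: Brixley vs Fairlea — 0–9, Fairlea advances.
Round 4: Fairlea vs Dunmore — 4–5, Dunmore advances.
Round 5: Dunmore vs Elsford — 1–8, Elsford advances.
Elsford survives the agenda.

Elsford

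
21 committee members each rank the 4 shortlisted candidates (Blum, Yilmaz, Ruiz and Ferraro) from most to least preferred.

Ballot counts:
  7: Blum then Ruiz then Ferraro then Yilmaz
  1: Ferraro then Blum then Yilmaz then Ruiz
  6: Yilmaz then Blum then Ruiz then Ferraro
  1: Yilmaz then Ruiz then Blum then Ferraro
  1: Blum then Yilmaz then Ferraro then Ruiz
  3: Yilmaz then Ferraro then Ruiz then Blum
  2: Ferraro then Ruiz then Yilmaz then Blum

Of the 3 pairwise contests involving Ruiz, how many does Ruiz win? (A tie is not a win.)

Ruiz against each rival (21 committee members):
Ruiz vs Blum: Ruiz is ranked higher on 1+3+2 = 6 ballots, Blum on 15. Blum wins 15–6.
Ruiz–Yilmaz: Yilmaz 12–9.
Ruiz vs Ferraro: 14 to 7, Ruiz.
Ruiz beats Ferraro; loses to Blum, Yilmaz — 1 pairwise win.

1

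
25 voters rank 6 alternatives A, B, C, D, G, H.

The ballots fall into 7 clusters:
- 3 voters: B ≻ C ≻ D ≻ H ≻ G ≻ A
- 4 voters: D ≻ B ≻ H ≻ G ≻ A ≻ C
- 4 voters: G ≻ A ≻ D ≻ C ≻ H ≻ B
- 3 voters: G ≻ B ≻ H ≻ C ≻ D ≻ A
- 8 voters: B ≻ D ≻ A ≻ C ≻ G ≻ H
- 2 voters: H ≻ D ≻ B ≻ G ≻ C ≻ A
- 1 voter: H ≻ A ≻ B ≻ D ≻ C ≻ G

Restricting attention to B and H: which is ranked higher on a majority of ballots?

Ballots ranking B above H: 3 + 4 + 3 + 8 = 18.
Ballots ranking H above B: 25 − 18 = 7.
B wins the head-to-head 18–7.

B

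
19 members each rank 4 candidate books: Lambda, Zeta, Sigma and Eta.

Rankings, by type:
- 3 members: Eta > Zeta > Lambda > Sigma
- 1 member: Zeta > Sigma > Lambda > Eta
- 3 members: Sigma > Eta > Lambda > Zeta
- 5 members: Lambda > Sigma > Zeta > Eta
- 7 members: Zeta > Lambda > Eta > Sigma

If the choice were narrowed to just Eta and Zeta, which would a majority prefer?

Ballots ranking Eta above Zeta: 3 + 3 = 6.
Ballots ranking Zeta above Eta: 19 − 6 = 13.
Zeta wins the head-to-head 13–6.

Zeta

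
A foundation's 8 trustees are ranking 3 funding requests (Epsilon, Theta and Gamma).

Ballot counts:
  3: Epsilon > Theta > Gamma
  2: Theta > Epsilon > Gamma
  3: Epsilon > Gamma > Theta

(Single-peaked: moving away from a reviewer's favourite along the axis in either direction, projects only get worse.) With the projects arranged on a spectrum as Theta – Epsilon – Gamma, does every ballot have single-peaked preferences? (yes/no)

Axis positions: Theta=1, Epsilon=2, Gamma=3.
Ballot type 1 (peak Epsilon at position 2): ranking walks positions 2-1-3, expanding outward from the peak — single-peaked.
Ballot type 2 (peak Theta at position 1): ranking walks positions 1-2-3, expanding outward from the peak — single-peaked.
Ballot type 3 (peak Epsilon at position 2): ranking walks positions 2-3-1, expanding outward from the peak — single-peaked.
Every ranking is single-peaked on this axis.

yes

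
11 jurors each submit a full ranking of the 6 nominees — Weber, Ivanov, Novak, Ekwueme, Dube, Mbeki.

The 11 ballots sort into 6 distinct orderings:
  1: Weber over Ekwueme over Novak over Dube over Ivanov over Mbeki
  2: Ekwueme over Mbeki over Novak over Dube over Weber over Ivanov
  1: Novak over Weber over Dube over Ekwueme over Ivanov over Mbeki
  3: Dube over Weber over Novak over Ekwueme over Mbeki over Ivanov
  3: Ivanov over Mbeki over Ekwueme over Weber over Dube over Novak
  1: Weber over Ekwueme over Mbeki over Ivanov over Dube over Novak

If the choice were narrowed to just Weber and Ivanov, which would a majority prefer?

Ballots ranking Weber above Ivanov: 1 + 2 + 1 + 3 + 1 = 8.
Ballots ranking Ivanov above Weber: 11 − 8 = 3.
Weber wins the head-to-head 8–3.

Weber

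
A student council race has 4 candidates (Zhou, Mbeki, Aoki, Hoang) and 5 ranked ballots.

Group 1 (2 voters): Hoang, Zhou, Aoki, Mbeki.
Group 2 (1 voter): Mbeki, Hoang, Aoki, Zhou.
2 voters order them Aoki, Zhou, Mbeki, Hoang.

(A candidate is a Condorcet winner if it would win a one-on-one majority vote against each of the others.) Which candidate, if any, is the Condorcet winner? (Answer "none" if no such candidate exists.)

Pairwise majorities:
Zhou vs Mbeki: 4 to 1, Zhou.
Zhou–Aoki: Aoki 3–2.
Zhou vs Hoang: 2 to 3, Hoang.
Mbeki–Aoki: Aoki 4–1.
Mbeki vs Hoang: Mbeki wins 3–2.
Aoki vs Hoang: 2 for Aoki, 3 for Hoang — Hoang by 3–2.
No candidate is unbeaten: Zhou loses to Aoki; Mbeki loses to Zhou; Aoki loses to Hoang; Hoang loses to Mbeki. In particular Zhou → Mbeki → Hoang → Zhou is a majority cycle — no Condorcet winner exists.

none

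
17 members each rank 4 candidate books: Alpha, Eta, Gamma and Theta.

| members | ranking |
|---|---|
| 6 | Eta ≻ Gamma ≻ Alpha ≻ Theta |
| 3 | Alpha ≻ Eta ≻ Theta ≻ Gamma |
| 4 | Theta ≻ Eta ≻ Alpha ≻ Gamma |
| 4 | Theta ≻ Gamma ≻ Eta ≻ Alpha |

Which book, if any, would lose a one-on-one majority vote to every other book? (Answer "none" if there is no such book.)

none

Head-to-head results (17 members):
Alpha vs Eta: Eta wins 14–3.
Alpha vs Gamma: Gamma, 10–7.
Alpha vs Theta: Alpha is ranked higher on 6+3 = 9 ballots, Theta on 8. Alpha wins 9–8.
Eta vs Gamma: Eta wins 13–4.
Eta vs Theta: 6+3 = 9 for Eta, 8 for Theta — Eta by 9–8.
Gamma vs Theta: Gamma is ranked higher on 6 ballots, Theta on 11. Theta wins 11–6.
Each book has at least one pairwise win (Alpha beats Theta; Eta beats Alpha; Gamma beats Alpha; Theta beats Gamma) — no Condorcet loser.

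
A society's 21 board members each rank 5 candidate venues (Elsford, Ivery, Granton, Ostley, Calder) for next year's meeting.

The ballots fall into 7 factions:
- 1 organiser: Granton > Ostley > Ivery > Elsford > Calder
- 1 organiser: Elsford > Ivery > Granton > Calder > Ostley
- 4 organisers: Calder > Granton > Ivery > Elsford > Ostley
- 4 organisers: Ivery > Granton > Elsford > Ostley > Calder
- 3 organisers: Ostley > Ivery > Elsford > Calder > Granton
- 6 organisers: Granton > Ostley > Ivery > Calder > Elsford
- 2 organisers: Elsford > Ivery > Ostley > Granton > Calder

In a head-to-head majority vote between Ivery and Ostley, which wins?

Ballots ranking Ivery above Ostley: 1 + 4 + 4 + 2 = 11.
Ballots ranking Ostley above Ivery: 21 − 11 = 10.
Ivery wins the head-to-head 11–10.

Ivery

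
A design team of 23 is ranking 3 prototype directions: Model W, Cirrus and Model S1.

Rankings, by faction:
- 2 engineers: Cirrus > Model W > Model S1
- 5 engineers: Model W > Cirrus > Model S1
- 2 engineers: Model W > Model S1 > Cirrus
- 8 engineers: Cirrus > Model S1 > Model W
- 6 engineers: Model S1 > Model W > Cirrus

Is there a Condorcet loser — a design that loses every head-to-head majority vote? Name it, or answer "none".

Head-to-head results (23 engineers):
Model W vs Cirrus: 5+2+6 = 13 for Model W, 10 for Cirrus — Model W by 13–10.
Model W–Model S1: Model S1 14–9.
Cirrus vs Model S1: Cirrus wins 15–8.
Each design has at least one pairwise win (Model W beats Cirrus; Cirrus beats Model S1; Model S1 beats Model W) — no Condorcet loser.

none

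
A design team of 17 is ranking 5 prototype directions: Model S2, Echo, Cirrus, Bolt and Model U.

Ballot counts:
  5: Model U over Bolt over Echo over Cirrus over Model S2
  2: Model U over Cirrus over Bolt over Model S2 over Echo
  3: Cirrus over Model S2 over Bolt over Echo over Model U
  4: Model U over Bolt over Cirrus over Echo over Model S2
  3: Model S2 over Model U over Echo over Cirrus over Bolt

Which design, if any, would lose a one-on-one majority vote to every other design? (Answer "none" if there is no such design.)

Head-to-head results (17 engineers):
Model S2 vs Echo: Echo, 9–8.
Model S2–Cirrus: Cirrus 14–3.
Model S2 vs Bolt: 6 to 11, Bolt.
Model S2 vs Model U: Model S2 is ranked higher on 3+3 = 6 ballots, Model U on 11. Model U wins 11–6.
Echo vs Cirrus: Echo preferred on 5+3 = 8 ballots; Cirrus wins 9–8.
Echo vs Bolt: Echo preferred on 3 ballots; Bolt wins 14–3.
Echo vs Model U: 3 to 14, Model U.
Cirrus vs Bolt: 2+3+3 = 8 for Cirrus, 9 for Bolt — Bolt by 9–8.
Cirrus–Model U: Model U 14–3.
Bolt vs Model U: Bolt is ranked higher on 3 ballots, Model U on 14. Model U wins 14–3.
Model S2 loses to every other design — it is the Condorcet loser.

Model S2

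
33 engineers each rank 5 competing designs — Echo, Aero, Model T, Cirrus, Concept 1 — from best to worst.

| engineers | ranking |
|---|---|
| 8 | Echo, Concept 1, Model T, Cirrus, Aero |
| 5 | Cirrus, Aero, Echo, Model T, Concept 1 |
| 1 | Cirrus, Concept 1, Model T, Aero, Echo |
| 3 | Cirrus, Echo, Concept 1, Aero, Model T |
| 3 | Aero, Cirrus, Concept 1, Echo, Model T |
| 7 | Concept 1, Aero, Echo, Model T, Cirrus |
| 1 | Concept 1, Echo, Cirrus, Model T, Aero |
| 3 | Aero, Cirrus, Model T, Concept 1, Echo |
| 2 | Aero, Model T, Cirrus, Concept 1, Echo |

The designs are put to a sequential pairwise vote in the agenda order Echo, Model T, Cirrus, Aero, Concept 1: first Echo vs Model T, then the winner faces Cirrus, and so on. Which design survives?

Round 1: Echo vs Model T — 27–6, Echo advances.
Round 2: Echo vs Cirrus — 16–17, Cirrus advances.
Round 3: Cirrus vs Aero — 18–15, Cirrus advances.
Round 4: Cirrus vs Concept 1 — 17–16, Cirrus advances.
Cirrus survives the agenda.

Cirrus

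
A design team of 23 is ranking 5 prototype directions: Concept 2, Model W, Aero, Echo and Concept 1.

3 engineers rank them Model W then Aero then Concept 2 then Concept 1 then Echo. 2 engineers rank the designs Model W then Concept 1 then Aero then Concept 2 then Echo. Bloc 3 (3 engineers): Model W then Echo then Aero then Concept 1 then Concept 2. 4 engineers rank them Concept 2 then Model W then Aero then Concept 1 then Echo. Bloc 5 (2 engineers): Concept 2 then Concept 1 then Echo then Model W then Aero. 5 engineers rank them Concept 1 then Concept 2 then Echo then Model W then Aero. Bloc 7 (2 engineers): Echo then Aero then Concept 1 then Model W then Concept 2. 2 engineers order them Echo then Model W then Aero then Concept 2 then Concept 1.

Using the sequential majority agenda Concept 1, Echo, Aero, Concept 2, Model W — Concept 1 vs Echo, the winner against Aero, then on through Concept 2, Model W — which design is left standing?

Model W

Round 1: Concept 1 vs Echo — 16–7, Concept 1 advances.
Round 2: Concept 1 vs Aero — 9–14, Aero advances.
Round 3: Aero vs Concept 2 — 12–11, Aero advances.
Round 4: Aero vs Model W — 2–21, Model W advances.
The agenda winner is Model W.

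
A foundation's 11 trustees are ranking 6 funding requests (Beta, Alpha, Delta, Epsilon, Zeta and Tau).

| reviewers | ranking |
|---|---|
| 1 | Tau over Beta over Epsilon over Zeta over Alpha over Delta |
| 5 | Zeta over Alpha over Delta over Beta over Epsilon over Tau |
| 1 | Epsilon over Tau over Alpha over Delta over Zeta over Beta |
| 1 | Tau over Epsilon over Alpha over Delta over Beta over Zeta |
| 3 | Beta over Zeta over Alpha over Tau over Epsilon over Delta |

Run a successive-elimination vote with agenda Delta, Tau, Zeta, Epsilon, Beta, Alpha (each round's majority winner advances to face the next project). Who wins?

Round 1: Delta vs Tau — 5–6, Tau advances.
Round 2: Tau vs Zeta — 3–8, Zeta advances.
Round 3: Zeta vs Epsilon — 8–3, Zeta advances.
Round 4: Zeta vs Beta — 6–5, Zeta advances.
Round 5: Zeta vs Alpha — 9–2, Zeta advances.
The agenda winner is Zeta.

Zeta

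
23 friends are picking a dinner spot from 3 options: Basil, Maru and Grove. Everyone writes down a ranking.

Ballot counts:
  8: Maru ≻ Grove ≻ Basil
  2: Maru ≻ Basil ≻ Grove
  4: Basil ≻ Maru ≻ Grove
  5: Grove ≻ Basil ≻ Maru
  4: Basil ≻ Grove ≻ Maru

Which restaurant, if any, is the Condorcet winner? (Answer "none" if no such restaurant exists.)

none

Check each pair by majority over 23 ballots:
Basil vs Maru: Basil preferred on 4+5+4 = 13 ballots; Basil wins 13–10.
Basil vs Grove: Basil is ranked higher on 2+4+4 = 10 ballots, Grove on 13. Grove wins 13–10.
Maru vs Grove: Maru preferred on 8+2+4 = 14 ballots; Maru wins 14–9.
Each restaurant drops at least one matchup (Basil loses to Grove; Maru loses to Basil; Grove loses to Maru); the cycle Basil > Maru > Grove > Basil rules out a Condorcet winner.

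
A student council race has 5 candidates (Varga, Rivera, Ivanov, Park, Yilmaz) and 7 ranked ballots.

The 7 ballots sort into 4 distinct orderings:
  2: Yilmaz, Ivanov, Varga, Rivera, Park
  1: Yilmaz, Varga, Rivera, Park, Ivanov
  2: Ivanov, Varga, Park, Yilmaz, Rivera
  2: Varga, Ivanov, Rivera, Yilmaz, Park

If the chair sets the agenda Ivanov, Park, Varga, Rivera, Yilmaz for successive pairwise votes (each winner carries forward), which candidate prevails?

Ivanov

Round 1: Ivanov vs Park — 6–1, Ivanov advances.
Round 2: Ivanov vs Varga — 4–3, Ivanov advances.
Round 3: Ivanov vs Rivera — 6–1, Ivanov advances.
Round 4: Ivanov vs Yilmaz — 4–3, Ivanov advances.
The agenda winner is Ivanov.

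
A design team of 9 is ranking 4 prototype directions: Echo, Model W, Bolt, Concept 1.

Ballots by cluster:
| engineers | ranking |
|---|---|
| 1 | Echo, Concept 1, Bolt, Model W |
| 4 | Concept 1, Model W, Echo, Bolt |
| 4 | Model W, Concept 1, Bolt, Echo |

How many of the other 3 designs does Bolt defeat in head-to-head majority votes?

0

Bolt against each rival (9 engineers):
Bolt vs Echo: Bolt is ranked higher on 4 ballots, Echo on 5. Echo wins 5–4.
Bolt vs Model W: Model W, 8–1.
Bolt vs Concept 1: Concept 1, 9–0.
Bolt beats no one; loses to Echo, Model W, Concept 1 — 0 pairwise wins.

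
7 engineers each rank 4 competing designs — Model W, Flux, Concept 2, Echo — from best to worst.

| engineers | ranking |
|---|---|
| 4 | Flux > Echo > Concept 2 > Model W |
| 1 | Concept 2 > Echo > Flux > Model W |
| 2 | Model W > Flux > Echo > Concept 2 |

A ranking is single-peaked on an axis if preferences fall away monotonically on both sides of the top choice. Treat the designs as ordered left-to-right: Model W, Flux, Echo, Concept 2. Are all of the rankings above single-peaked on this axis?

Axis positions: Model W=1, Flux=2, Echo=3, Concept 2=4.
Faction 1 (peak Flux at position 2): ranking walks positions 2-3-4-1, expanding outward from the peak — single-peaked.
Faction 2 (peak Concept 2 at position 4): ranking walks positions 4-3-2-1, expanding outward from the peak — single-peaked.
Faction 3 (peak Model W at position 1): ranking walks positions 1-2-3-4, expanding outward from the peak — single-peaked.
Every ranking is single-peaked on this axis.

yes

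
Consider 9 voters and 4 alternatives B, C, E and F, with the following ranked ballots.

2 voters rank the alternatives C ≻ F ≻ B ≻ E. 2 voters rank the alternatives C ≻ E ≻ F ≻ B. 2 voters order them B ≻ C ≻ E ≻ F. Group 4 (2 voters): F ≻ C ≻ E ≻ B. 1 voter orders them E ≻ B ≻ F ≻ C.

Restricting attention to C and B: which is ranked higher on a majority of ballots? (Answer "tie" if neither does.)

Ballots ranking C above B: 2 + 2 + 2 = 6.
Ballots ranking B above C: 9 − 6 = 3.
C wins the head-to-head 6–3.

C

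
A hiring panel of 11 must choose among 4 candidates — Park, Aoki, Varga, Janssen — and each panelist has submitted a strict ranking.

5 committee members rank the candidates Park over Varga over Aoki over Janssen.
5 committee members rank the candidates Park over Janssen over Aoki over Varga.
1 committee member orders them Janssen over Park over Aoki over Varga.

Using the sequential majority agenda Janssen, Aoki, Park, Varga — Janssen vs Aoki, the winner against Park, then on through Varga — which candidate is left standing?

Round 1: Janssen vs Aoki — 6–5, Janssen advances.
Round 2: Janssen vs Park — 1–10, Park advances.
Round 3: Park vs Varga — 11–0, Park advances.
Park survives the agenda.

Park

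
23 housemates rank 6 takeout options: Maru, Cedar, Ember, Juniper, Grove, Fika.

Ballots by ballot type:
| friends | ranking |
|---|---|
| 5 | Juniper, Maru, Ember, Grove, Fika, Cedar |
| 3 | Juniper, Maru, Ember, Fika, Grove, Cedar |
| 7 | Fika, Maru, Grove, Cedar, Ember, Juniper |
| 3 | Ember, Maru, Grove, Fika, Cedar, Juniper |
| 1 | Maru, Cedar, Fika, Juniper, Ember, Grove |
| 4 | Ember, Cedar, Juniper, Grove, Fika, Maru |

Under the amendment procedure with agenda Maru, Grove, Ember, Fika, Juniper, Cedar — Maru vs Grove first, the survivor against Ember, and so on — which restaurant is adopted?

Round 1: Maru vs Grove — 19–4, Maru advances.
Round 2: Maru vs Ember — 16–7, Maru advances.
Round 3: Maru vs Fika — 12–11, Maru advances.
Round 4: Maru vs Juniper — 11–12, Juniper advances.
Round 5: Juniper vs Cedar — 8–15, Cedar advances.
The agenda winner is Cedar.

Cedar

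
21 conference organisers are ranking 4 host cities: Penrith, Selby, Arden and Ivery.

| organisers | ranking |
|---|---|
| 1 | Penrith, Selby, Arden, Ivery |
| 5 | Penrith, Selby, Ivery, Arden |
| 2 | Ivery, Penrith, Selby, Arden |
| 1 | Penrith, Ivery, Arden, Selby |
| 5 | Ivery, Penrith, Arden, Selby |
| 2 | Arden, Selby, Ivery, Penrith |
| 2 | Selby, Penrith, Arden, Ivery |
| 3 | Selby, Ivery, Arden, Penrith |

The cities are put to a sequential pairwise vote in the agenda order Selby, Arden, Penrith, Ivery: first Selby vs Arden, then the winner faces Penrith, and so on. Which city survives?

Round 1: Selby vs Arden — 13–8, Selby advances.
Round 2: Selby vs Penrith — 7–14, Penrith advances.
Round 3: Penrith vs Ivery — 9–12, Ivery advances.
Ivery survives the agenda.

Ivery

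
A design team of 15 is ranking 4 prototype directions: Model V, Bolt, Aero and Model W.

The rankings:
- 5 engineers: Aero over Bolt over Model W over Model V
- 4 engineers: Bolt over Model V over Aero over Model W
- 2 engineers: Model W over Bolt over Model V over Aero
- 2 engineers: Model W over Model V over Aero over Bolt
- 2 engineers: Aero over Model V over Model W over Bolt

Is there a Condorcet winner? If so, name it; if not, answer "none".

Check each pair by majority over 15 ballots:
Model V vs Bolt: Model V preferred on 2+2 = 4 ballots; Bolt wins 11–4.
Model V–Aero: Model V 8–7.
Model V vs Model W: Model W wins 9–6.
Bolt vs Aero: 4+2 = 6 for Bolt, 9 for Aero — Aero by 9–6.
Bolt vs Model W: Bolt wins 9–6.
Aero vs Model W: 5+4+2 = 11 for Aero, 4 for Model W — Aero by 11–4.
Every design loses at least once (Model V loses to Bolt; Bolt loses to Aero; Aero loses to Model V; Model W loses to Bolt). The majority relation contains the cycle Model V > Aero > Bolt > Model V, so there is no Condorcet winner.

none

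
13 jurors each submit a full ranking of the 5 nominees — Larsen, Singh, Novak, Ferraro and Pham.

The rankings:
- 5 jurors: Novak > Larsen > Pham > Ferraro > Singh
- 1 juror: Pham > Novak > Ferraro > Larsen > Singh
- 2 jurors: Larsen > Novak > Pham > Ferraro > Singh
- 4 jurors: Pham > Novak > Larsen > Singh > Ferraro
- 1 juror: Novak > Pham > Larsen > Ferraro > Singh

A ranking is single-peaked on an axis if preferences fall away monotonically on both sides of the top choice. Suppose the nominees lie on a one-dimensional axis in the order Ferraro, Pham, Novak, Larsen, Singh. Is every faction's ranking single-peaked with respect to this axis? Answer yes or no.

Axis positions: Ferraro=1, Pham=2, Novak=3, Larsen=4, Singh=5.
Faction 1 (peak Novak at position 3): ranking walks positions 3-4-2-1-5, expanding outward from the peak — single-peaked.
Faction 2 (peak Pham at position 2): ranking walks positions 2-3-1-4-5, expanding outward from the peak — single-peaked.
Faction 3 (peak Larsen at position 4): ranking walks positions 4-3-2-1-5, expanding outward from the peak — single-peaked.
Faction 4 (peak Pham at position 2): ranking walks positions 2-3-4-5-1, expanding outward from the peak — single-peaked.
Faction 5 (peak Novak at position 3): ranking walks positions 3-2-4-1-5, expanding outward from the peak — single-peaked.
Every ranking is single-peaked on this axis.

yes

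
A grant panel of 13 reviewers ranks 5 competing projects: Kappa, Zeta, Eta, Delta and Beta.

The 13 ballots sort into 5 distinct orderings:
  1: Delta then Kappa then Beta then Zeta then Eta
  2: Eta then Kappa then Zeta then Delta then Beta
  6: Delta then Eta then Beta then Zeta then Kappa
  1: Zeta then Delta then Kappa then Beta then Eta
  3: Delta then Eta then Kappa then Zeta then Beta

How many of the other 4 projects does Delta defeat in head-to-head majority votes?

Delta against each rival (13 reviewers):
Delta vs Kappa: Delta, 11–2.
Delta vs Zeta: 1+6+3 = 10 for Delta, 3 for Zeta — Delta by 10–3.
Delta vs Eta: 11 to 2, Delta.
Delta–Beta: Delta 13–0.
Delta beats Kappa, Zeta, Eta, Beta — 4 pairwise wins.

4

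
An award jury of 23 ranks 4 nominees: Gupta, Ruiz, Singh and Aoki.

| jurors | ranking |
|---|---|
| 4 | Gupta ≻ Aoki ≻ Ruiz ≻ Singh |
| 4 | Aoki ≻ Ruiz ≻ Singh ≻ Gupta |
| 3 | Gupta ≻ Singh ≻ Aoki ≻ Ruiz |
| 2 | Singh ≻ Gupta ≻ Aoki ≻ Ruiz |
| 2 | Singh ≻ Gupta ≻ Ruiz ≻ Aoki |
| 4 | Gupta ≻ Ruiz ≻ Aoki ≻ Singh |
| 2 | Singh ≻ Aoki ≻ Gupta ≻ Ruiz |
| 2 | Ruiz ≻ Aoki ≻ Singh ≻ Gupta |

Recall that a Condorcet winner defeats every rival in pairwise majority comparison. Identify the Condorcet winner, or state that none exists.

none

Check each pair by majority over 23 ballots:
Gupta vs Ruiz: 17 to 6, Gupta.
Gupta vs Singh: Singh, 12–11.
Gupta vs Aoki: Gupta wins 15–8.
Ruiz vs Singh: 14 to 9, Ruiz.
Ruiz vs Aoki: 8 to 15, Aoki.
Singh vs Aoki: Singh is ranked higher on 3+2+2+2 = 9 ballots, Aoki on 14. Aoki wins 14–9.
Each nominee drops at least one matchup (Gupta loses to Singh; Ruiz loses to Gupta; Singh loses to Ruiz; Aoki loses to Gupta); the cycle Gupta > Ruiz > Singh > Gupta rules out a Condorcet winner.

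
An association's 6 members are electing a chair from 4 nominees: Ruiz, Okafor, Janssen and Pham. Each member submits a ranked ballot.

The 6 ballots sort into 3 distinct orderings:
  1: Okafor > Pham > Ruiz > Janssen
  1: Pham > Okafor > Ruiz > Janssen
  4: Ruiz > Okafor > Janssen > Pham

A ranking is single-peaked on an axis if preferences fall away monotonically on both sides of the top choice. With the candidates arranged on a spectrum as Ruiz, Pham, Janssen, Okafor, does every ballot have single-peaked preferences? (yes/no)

Axis positions: Ruiz=1, Pham=2, Janssen=3, Okafor=4.
Bloc 1: ranking walks positions 4-2-1-3; Pham is ranked above Janssen even though Janssen lies between Pham and the peak Okafor on the axis — preferences dip and rise again. Not single-peaked.
Bloc 2: ranking walks positions 2-4-1-3; Okafor is ranked above Janssen even though Janssen lies between Okafor and the peak Pham on the axis — preferences dip and rise again. Not single-peaked.
Bloc 3: ranking walks positions 1-4-3-2; Okafor is ranked above Pham even though Pham lies between Okafor and the peak Ruiz on the axis — preferences dip and rise again. Not single-peaked.
Bloc 1 violates single-peakedness, so the profile is not single-peaked on this axis.

no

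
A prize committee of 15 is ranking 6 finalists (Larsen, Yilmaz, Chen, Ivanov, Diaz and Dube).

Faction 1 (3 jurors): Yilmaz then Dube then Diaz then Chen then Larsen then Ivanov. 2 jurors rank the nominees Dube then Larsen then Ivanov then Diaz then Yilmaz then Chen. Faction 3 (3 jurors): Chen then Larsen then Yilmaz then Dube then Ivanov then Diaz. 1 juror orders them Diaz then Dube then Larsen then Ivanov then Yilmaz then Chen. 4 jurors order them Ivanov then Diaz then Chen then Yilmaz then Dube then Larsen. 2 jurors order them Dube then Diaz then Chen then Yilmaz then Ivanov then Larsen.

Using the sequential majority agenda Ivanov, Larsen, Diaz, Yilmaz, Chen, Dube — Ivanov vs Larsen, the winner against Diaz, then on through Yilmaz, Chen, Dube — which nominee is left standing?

Round 1: Ivanov vs Larsen — 6–9, Larsen advances.
Round 2: Larsen vs Diaz — 5–10, Diaz advances.
Round 3: Diaz vs Yilmaz — 9–6, Diaz advances.
Round 4: Diaz vs Chen — 12–3, Diaz advances.
Round 5: Diaz vs Dube — 5–10, Dube advances.
Dube survives the agenda.

Dube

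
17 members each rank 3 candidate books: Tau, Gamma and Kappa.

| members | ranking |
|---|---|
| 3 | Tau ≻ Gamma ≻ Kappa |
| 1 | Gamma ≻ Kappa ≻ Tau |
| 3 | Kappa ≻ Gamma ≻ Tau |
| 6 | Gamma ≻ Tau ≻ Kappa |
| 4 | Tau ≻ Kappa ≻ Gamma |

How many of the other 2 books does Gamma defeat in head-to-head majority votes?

2

Gamma against each rival (17 members):
Gamma–Tau: Gamma 10–7.
Gamma vs Kappa: 10 to 7, Gamma.
Gamma beats Tau, Kappa — 2 pairwise wins.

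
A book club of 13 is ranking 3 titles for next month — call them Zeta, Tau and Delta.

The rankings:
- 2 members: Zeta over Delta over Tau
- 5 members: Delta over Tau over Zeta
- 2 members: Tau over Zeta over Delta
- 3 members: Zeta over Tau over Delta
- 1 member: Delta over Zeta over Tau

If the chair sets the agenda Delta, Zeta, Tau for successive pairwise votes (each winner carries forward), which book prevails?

Round 1: Delta vs Zeta — 6–7, Zeta advances.
Round 2: Zeta vs Tau — 6–7, Tau advances.
Tau survives the agenda.

Tau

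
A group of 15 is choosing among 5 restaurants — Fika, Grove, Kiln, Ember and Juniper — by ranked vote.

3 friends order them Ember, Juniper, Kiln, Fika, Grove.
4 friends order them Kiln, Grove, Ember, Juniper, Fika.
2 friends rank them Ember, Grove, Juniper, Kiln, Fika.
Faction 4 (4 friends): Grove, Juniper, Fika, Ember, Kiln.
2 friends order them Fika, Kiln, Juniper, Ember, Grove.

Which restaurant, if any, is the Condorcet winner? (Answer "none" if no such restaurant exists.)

Check each pair by majority over 15 ballots:
Fika vs Grove: Fika is ranked higher on 3+2 = 5 ballots, Grove on 10. Grove wins 10–5.
Fika vs Kiln: 4+2 = 6 for Fika, 9 for Kiln — Kiln by 9–6.
Fika vs Ember: Fika is ranked higher on 4+2 = 6 ballots, Ember on 9. Ember wins 9–6.
Fika vs Juniper: Fika is ranked higher on 2 ballots, Juniper on 13. Juniper wins 13–2.
Grove vs Kiln: 2+4 = 6 for Grove, 9 for Kiln — Kiln by 9–6.
Grove vs Ember: 4+4 = 8 for Grove, 7 for Ember — Grove by 8–7.
Grove vs Juniper: Grove preferred on 4+2+4 = 10 ballots; Grove wins 10–5.
Kiln vs Ember: Kiln is ranked higher on 4+2 = 6 ballots, Ember on 9. Ember wins 9–6.
Kiln vs Juniper: Kiln preferred on 4+2 = 6 ballots; Juniper wins 9–6.
Ember vs Juniper: Ember is ranked higher on 3+4+2 = 9 ballots, Juniper on 6. Ember wins 9–6.
Each restaurant drops at least one matchup (Fika loses to Grove; Grove loses to Kiln; Kiln loses to Ember; Ember loses to Grove; Juniper loses to Grove); the cycle Grove beats Ember beats Kiln beats Grove rules out a Condorcet winner.

none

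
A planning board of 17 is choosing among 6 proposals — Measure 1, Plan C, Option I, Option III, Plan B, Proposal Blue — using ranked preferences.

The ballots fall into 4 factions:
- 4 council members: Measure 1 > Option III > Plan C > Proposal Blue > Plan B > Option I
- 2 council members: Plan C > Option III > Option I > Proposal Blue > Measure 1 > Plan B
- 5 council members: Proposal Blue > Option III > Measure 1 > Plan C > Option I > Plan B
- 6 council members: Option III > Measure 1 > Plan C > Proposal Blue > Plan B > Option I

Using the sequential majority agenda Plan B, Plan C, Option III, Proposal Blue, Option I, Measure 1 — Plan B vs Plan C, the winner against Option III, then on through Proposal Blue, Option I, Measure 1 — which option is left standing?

Round 1: Plan B vs Plan C — 0–17, Plan C advances.
Round 2: Plan C vs Option III — 2–15, Option III advances.
Round 3: Option III vs Proposal Blue — 12–5, Option III advances.
Round 4: Option III vs Option I — 17–0, Option III advances.
Round 5: Option III vs Measure 1 — 13–4, Option III advances.
The agenda winner is Option III.

Option III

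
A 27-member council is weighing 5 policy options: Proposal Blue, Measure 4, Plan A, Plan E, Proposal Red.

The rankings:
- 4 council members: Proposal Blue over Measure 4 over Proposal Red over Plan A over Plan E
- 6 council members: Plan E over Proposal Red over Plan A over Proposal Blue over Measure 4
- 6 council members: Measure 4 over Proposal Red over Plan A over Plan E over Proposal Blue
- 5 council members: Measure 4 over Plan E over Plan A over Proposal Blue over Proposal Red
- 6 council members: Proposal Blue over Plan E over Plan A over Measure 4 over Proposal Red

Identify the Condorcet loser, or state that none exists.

Head-to-head results (27 council members):
Proposal Blue–Measure 4: Proposal Blue 16–11.
Proposal Blue–Plan A: Plan A 17–10.
Proposal Blue vs Plan E: Plan E wins 17–10.
Proposal Blue vs Proposal Red: Proposal Blue is ranked higher on 4+5+6 = 15 ballots, Proposal Red on 12. Proposal Blue wins 15–12.
Measure 4 vs Plan A: Measure 4 preferred on 4+6+5 = 15 ballots; Measure 4 wins 15–12.
Measure 4 vs Plan E: Measure 4 is ranked higher on 4+6+5 = 15 ballots, Plan E on 12. Measure 4 wins 15–12.
Measure 4 vs Proposal Red: 4+6+5+6 = 21 for Measure 4, 6 for Proposal Red — Measure 4 by 21–6.
Plan A vs Plan E: Plan A is ranked higher on 4+6 = 10 ballots, Plan E on 17. Plan E wins 17–10.
Plan A vs Proposal Red: Plan A preferred on 5+6 = 11 ballots; Proposal Red wins 16–11.
Plan E–Proposal Red: Plan E 17–10.
Every option wins at least one matchup (Proposal Blue beats Measure 4; Measure 4 beats Plan A; Plan A beats Proposal Blue; Plan E beats Proposal Blue; Proposal Red beats Plan A), so there is no Condorcet loser.

none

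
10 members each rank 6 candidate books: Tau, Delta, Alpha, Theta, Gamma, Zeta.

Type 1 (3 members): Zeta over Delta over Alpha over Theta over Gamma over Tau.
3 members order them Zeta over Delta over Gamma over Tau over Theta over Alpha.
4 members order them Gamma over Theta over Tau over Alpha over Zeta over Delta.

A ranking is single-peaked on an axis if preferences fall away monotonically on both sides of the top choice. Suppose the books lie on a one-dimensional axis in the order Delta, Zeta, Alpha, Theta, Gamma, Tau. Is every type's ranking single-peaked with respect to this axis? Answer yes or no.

Axis positions: Delta=1, Zeta=2, Alpha=3, Theta=4, Gamma=5, Tau=6.
Type 1 (peak Zeta at position 2): ranking walks positions 2-1-3-4-5-6, expanding outward from the peak — single-peaked.
Type 2: ranking walks positions 2-1-5-6-4-3; Gamma is ranked above Alpha even though Alpha lies between Gamma and the peak Zeta on the axis — preferences dip and rise again. Not single-peaked.
Type 3 (peak Gamma at position 5): ranking walks positions 5-4-6-3-2-1, expanding outward from the peak — single-peaked.
Type 2 violates single-peakedness, so the profile is not single-peaked on this axis.

no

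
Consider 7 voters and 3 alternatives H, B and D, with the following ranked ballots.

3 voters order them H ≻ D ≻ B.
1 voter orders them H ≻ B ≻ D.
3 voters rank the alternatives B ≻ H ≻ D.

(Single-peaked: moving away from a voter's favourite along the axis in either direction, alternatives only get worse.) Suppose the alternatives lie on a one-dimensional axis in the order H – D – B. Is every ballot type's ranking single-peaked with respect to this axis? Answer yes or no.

Axis positions: H=1, D=2, B=3.
Ballot type 1 (peak H at position 1): ranking walks positions 1-2-3, expanding outward from the peak — single-peaked.
Ballot type 2: ranking walks positions 1-3-2; B is ranked above D even though D lies between B and the peak H on the axis — preferences dip and rise again. Not single-peaked.
Ballot type 3: ranking walks positions 3-1-2; H is ranked above D even though D lies between H and the peak B on the axis — preferences dip and rise again. Not single-peaked.
Ballot type 2 violates single-peakedness, so the profile is not single-peaked on this axis.

no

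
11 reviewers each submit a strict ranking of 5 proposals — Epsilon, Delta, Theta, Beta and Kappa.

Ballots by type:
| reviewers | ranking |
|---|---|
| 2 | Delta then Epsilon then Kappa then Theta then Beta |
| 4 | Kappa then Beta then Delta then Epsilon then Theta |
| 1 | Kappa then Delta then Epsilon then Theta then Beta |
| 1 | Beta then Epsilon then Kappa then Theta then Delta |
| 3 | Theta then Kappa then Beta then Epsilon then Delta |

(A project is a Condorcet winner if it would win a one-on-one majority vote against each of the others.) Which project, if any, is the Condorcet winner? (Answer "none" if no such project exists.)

Kappa

Head-to-head results (11 reviewers):
Epsilon vs Delta: Epsilon preferred on 1+3 = 4 ballots; Delta wins 7–4.
Epsilon vs Theta: Epsilon preferred on 2+4+1+1 = 8 ballots; Epsilon wins 8–3.
Epsilon vs Beta: Epsilon is ranked higher on 2+1 = 3 ballots, Beta on 8. Beta wins 8–3.
Epsilon vs Kappa: 2+1 = 3 for Epsilon, 8 for Kappa — Kappa by 8–3.
Delta vs Theta: 7 to 4, Delta.
Delta vs Beta: Delta is ranked higher on 2+1 = 3 ballots, Beta on 8. Beta wins 8–3.
Delta vs Kappa: Delta preferred on 2 ballots; Kappa wins 9–2.
Theta vs Beta: Theta preferred on 2+1+3 = 6 ballots; Theta wins 6–5.
Theta vs Kappa: 3 for Theta, 8 for Kappa — Kappa by 8–3.
Beta vs Kappa: Beta preferred on 1 ballot; Kappa wins 10–1.
Only Kappa has no losses; Kappa is the Condorcet winner.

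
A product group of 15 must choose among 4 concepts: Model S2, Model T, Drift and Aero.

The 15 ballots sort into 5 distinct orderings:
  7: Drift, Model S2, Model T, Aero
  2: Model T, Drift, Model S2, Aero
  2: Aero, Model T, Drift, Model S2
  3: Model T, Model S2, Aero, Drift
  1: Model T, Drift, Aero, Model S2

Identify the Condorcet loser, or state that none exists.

Pairwise majorities:
Model S2 vs Model T: Model S2 is ranked higher on 7 ballots, Model T on 8. Model T wins 8–7.
Model S2 vs Drift: Drift wins 12–3.
Model S2 vs Aero: Model S2 preferred on 7+2+3 = 12 ballots; Model S2 wins 12–3.
Model T vs Drift: 2+2+3+1 = 8 for Model T, 7 for Drift — Model T by 8–7.
Model T vs Aero: Model T wins 13–2.
Drift vs Aero: Drift is ranked higher on 7+2+1 = 10 ballots, Aero on 5. Drift wins 10–5.
Aero loses to every other design — it is the Condorcet loser.

Aero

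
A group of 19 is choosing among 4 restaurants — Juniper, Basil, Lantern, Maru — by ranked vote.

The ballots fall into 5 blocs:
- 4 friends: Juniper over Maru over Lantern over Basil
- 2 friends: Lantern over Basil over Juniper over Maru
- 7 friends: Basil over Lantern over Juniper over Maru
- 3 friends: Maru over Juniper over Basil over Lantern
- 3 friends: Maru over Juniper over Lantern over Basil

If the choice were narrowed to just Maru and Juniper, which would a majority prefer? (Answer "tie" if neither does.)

Juniper

Ballots ranking Maru above Juniper: 3 + 3 = 6.
Ballots ranking Juniper above Maru: 19 − 6 = 13.
Juniper wins the head-to-head 13–6.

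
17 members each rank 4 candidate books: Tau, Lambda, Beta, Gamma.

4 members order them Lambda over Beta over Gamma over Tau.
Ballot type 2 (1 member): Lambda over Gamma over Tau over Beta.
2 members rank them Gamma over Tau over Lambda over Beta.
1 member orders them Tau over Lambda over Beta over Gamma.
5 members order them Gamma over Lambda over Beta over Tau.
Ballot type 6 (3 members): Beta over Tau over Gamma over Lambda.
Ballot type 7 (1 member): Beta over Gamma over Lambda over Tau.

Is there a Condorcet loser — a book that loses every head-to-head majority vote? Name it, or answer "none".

Tau

Pairwise majorities:
Tau vs Lambda: Lambda, 11–6.
Tau vs Beta: Tau is ranked higher on 1+2+1 = 4 ballots, Beta on 13. Beta wins 13–4.
Tau vs Gamma: 4 to 13, Gamma.
Lambda vs Beta: Lambda is ranked higher on 4+1+2+1+5 = 13 ballots, Beta on 4. Lambda wins 13–4.
Lambda vs Gamma: Gamma, 11–6.
Beta–Gamma: Beta 9–8.
Only Tau has no wins; Tau is the Condorcet loser.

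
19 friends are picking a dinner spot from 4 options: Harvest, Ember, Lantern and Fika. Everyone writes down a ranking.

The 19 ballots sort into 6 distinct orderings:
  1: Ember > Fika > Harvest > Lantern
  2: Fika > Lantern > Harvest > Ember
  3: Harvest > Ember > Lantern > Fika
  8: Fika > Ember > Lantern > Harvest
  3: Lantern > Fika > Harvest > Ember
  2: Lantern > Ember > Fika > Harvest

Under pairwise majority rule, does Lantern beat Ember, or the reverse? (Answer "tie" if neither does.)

Ember

Ballots ranking Lantern above Ember: 2 + 3 + 2 = 7.
Ballots ranking Ember above Lantern: 19 − 7 = 12.
Ember wins the head-to-head 12–7.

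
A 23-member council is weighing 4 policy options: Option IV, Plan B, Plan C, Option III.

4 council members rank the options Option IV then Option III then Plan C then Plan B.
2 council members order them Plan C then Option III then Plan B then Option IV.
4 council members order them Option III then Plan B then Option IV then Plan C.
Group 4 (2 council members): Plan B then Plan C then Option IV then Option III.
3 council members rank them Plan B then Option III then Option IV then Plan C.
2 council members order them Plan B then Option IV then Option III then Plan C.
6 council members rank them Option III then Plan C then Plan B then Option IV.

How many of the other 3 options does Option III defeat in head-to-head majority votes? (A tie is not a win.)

3

Option III against each rival (23 council members):
Option III vs Option IV: Option III wins 15–8.
Option III vs Plan B: 16 to 7, Option III.
Option III vs Plan C: Option III wins 19–4.
Option III beats Option IV, Plan B, Plan C — 3 pairwise wins.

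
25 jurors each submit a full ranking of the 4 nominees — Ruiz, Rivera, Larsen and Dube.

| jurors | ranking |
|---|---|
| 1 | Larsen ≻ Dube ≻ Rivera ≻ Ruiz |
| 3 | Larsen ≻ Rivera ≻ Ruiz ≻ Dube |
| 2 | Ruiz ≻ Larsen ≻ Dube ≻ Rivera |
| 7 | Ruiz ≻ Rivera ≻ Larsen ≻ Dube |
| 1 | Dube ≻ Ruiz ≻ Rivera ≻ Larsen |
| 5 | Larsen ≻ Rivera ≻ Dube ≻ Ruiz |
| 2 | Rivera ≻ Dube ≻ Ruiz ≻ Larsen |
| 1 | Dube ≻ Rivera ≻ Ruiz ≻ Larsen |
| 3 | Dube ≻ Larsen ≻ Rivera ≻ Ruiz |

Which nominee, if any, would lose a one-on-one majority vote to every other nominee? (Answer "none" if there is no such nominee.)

Pairwise majorities:
Ruiz vs Rivera: 10 to 15, Rivera.
Ruiz vs Larsen: Ruiz wins 13–12.
Ruiz vs Dube: Ruiz preferred on 3+2+7 = 12 ballots; Dube wins 13–12.
Rivera vs Larsen: Larsen, 14–11.
Rivera vs Dube: Rivera is ranked higher on 3+7+5+2 = 17 ballots, Dube on 8. Rivera wins 17–8.
Larsen vs Dube: Larsen is ranked higher on 1+3+2+7+5 = 18 ballots, Dube on 7. Larsen wins 18–7.
Every nominee wins at least one matchup (Ruiz beats Larsen; Rivera beats Ruiz; Larsen beats Rivera; Dube beats Ruiz), so there is no Condorcet loser.

none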